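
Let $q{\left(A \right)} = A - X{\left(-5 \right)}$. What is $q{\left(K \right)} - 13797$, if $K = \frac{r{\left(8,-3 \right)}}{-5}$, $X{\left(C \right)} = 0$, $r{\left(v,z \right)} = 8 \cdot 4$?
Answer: $- \frac{69017}{5} \approx -13803.0$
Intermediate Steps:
$r{\left(v,z \right)} = 32$
$K = - \frac{32}{5}$ ($K = \frac{32}{-5} = 32 \left(- \frac{1}{5}\right) = - \frac{32}{5} \approx -6.4$)
$q{\left(A \right)} = A$ ($q{\left(A \right)} = A - 0 = A + 0 = A$)
$q{\left(K \right)} - 13797 = - \frac{32}{5} - 13797 = - \frac{69017}{5}$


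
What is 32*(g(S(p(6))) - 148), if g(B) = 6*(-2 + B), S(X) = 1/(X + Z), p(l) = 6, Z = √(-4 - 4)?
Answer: 32*(-160*√2 + 477*I)/(√2 - 3*I) ≈ -5093.8 - 12.342*I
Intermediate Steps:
Z = 2*I*√2 (Z = √(-8) = 2*I*√2 ≈ 2.8284*I)
S(X) = 1/(X + 2*I*√2)
g(B) = -12 + 6*B
32*(g(S(p(6))) - 148) = 32*((-12 + 6/(6 + 2*I*√2)) - 148) = 32*(-160 + 6/(6 + 2*I*√2)) = -5120 + 192/(6 + 2*I*√2)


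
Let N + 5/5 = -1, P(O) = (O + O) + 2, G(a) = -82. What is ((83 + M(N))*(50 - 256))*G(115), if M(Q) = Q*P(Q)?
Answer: 1469604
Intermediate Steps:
P(O) = 2 + 2*O (P(O) = 2*O + 2 = 2 + 2*O)
N = -2 (N = -1 - 1 = -2)
M(Q) = Q*(2 + 2*Q)
((83 + M(N))*(50 - 256))*G(115) = ((83 + 2*(-2)*(1 - 2))*(50 - 256))*(-82) = ((83 + 2*(-2)*(-1))*(-206))*(-82) = ((83 + 4)*(-206))*(-82) = (87*(-206))*(-82) = -17922*(-82) = 1469604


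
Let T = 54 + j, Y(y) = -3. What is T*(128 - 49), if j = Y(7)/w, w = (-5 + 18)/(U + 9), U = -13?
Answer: 56406/13 ≈ 4338.9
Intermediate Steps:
w = -13/4 (w = (-5 + 18)/(-13 + 9) = 13/(-4) = 13*(-¼) = -13/4 ≈ -3.2500)
j = 12/13 (j = -3/(-13/4) = -3*(-4/13) = 12/13 ≈ 0.92308)
T = 714/13 (T = 54 + 12/13 = 714/13 ≈ 54.923)
T*(128 - 49) = 714*(128 - 49)/13 = (714/13)*79 = 56406/13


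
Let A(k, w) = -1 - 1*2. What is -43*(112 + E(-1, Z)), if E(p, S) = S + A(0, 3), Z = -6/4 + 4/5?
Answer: -46569/10 ≈ -4656.9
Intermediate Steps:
A(k, w) = -3 (A(k, w) = -1 - 2 = -3)
Z = -7/10 (Z = -6*¼ + 4*(⅕) = -3/2 + ⅘ = -7/10 ≈ -0.70000)
E(p, S) = -3 + S (E(p, S) = S - 3 = -3 + S)
-43*(112 + E(-1, Z)) = -43*(112 + (-3 - 7/10)) = -43*(112 - 37/10) = -43*1083/10 = -46569/10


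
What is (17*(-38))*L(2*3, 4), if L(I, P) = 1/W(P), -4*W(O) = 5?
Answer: 2584/5 ≈ 516.80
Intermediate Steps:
W(O) = -5/4 (W(O) = -¼*5 = -5/4)
L(I, P) = -⅘ (L(I, P) = 1/(-5/4) = -⅘)
(17*(-38))*L(2*3, 4) = (17*(-38))*(-⅘) = -646*(-⅘) = 2584/5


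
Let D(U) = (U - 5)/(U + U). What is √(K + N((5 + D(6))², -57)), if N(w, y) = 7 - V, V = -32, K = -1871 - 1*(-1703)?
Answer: I*√129 ≈ 11.358*I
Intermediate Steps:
K = -168 (K = -1871 + 1703 = -168)
D(U) = (-5 + U)/(2*U) (D(U) = (-5 + U)/((2*U)) = (-5 + U)*(1/(2*U)) = (-5 + U)/(2*U))
N(w, y) = 39 (N(w, y) = 7 - 1*(-32) = 7 + 32 = 39)
√(K + N((5 + D(6))², -57)) = √(-168 + 39) = √(-129) = I*√129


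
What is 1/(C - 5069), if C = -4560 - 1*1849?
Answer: -1/11478 ≈ -8.7123e-5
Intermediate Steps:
C = -6409 (C = -4560 - 1849 = -6409)
1/(C - 5069) = 1/(-6409 - 5069) = 1/(-11478) = -1/11478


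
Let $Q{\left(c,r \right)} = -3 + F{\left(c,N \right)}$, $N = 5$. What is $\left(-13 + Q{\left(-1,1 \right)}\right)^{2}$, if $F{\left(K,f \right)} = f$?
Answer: $121$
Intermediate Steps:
$Q{\left(c,r \right)} = 2$ ($Q{\left(c,r \right)} = -3 + 5 = 2$)
$\left(-13 + Q{\left(-1,1 \right)}\right)^{2} = \left(-13 + 2\right)^{2} = \left(-11\right)^{2} = 121$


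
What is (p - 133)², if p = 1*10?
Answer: 15129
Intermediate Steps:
p = 10
(p - 133)² = (10 - 133)² = (-123)² = 15129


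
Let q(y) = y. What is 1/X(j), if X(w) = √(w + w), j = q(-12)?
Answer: -I*√6/12 ≈ -0.20412*I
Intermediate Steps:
j = -12
X(w) = √2*√w (X(w) = √(2*w) = √2*√w)
1/X(j) = 1/(√2*√(-12)) = 1/(√2*(2*I*√3)) = 1/(2*I*√6) = -I*√6/12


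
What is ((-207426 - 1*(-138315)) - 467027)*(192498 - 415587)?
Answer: 119606490282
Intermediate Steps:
((-207426 - 1*(-138315)) - 467027)*(192498 - 415587) = ((-207426 + 138315) - 467027)*(-223089) = (-69111 - 467027)*(-223089) = -536138*(-223089) = 119606490282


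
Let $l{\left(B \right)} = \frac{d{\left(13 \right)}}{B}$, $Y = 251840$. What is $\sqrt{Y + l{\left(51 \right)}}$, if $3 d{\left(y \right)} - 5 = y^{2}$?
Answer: $\frac{\sqrt{655038798}}{51} \approx 501.84$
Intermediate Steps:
$d{\left(y \right)} = \frac{5}{3} + \frac{y^{2}}{3}$
$l{\left(B \right)} = \frac{58}{B}$ ($l{\left(B \right)} = \frac{\frac{5}{3} + \frac{13^{2}}{3}}{B} = \frac{\frac{5}{3} + \frac{1}{3} \cdot 169}{B} = \frac{\frac{5}{3} + \frac{169}{3}}{B} = \frac{58}{B}$)
$\sqrt{Y + l{\left(51 \right)}} = \sqrt{251840 + \frac{58}{51}} = \sqrt{\frac{12843898}{51}} = \frac{\sqrt{655038798}}{51}$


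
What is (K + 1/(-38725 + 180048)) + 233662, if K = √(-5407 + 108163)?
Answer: 33021814827/141323 + 2*√25689 ≈ 2.3398e+5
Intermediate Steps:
K = 2*√25689 (K = √102756 = 2*√25689 ≈ 320.56)
(K + 1/(-38725 + 180048)) + 233662 = (2*√25689 + 1/(-38725 + 180048)) + 233662 = (2*√25689 + 1/141323) + 233662 = (1/141323 + 2*√25689) + 233662 = 33021814827/141323 + 2*√25689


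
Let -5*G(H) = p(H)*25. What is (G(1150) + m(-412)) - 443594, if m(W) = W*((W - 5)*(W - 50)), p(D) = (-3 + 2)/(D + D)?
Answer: -36715839319/460 ≈ -7.9817e+7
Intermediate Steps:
p(D) = -1/(2*D)
G(H) = 5/(2*H) (G(H) = -(-1/(2*H))*25/5 = -(-5)/(2*H) = 5/(2*H))
m(W) = W*(-50 + W)*(-5 + W) (m(W) = W*((-5 + W)*(-50 + W)) = W*((-50 + W)*(-5 + W)) = W*(-50 + W)*(-5 + W))
(G(1150) + m(-412)) - 443594 = ((5/2)/1150 - 412*(250 + (-412)² - 55*(-412))) - 443594 = ((5/2)*(1/1150) - 412*(250 + 169744 + 22660)) - 443594 = (1/460 - 412*192654) - 443594 = (1/460 - 79373448) - 443594 = -36511786079/460 - 443594 = -36715839319/460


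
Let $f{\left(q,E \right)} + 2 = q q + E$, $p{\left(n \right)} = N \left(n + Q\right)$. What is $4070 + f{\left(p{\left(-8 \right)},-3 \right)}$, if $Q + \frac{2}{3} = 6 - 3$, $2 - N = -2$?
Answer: $\frac{41209}{9} \approx 4578.8$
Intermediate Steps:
$N = 4$ ($N = 2 - -2 = 2 + 2 = 4$)
$Q = \frac{7}{3}$ ($Q = - \frac{2}{3} + \left(6 - 3\right) = - \frac{2}{3} + 3 = \frac{7}{3} \approx 2.3333$)
$p{\left(n \right)} = \frac{28}{3} + 4 n$ ($p{\left(n \right)} = 4 \left(n + \frac{7}{3}\right) = 4 \left(\frac{7}{3} + n\right) = \frac{28}{3} + 4 n$)
$f{\left(q,E \right)} = -2 + E + q^{2}$ ($f{\left(q,E \right)} = -2 + \left(q q + E\right) = -2 + \left(q^{2} + E\right) = -2 + \left(E + q^{2}\right) = -2 + E + q^{2}$)
$4070 + f{\left(p{\left(-8 \right)},-3 \right)} = 4070 - \left(5 - \left(\frac{28}{3} + 4 \left(-8\right)\right)^{2}\right) = 4070 - \left(5 - \left(\frac{28}{3} - 32\right)^{2}\right) = 4070 - \left(5 - \frac{4624}{9}\right) = 4070 - - \frac{4579}{9} = 4070 + \frac{4579}{9} = \frac{41209}{9}$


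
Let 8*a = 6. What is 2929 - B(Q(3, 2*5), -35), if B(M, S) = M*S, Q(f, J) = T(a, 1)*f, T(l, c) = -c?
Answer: 2824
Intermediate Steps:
a = ¾ (a = (⅛)*6 = ¾ ≈ 0.75000)
Q(f, J) = -f (Q(f, J) = (-1*1)*f = -f)
2929 - B(Q(3, 2*5), -35) = 2929 - (-1*3)*(-35) = 2929 - (-3)*(-35) = 2929 - 1*105 = 2929 - 105 = 2824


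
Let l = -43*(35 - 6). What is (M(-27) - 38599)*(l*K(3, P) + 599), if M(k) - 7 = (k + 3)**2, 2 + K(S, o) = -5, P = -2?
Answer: -354613248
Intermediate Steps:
K(S, o) = -7 (K(S, o) = -2 - 5 = -7)
l = -1247 (l = -43*29 = -1247)
M(k) = 7 + (3 + k)**2 (M(k) = 7 + (k + 3)**2 = 7 + (3 + k)**2)
(M(-27) - 38599)*(l*K(3, P) + 599) = ((7 + (3 - 27)**2) - 38599)*(-1247*(-7) + 599) = ((7 + (-24)**2) - 38599)*(8729 + 599) = ((7 + 576) - 38599)*9328 = (583 - 38599)*9328 = -38016*9328 = -354613248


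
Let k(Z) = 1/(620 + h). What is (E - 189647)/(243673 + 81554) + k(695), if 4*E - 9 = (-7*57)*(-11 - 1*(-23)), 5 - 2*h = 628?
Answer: -468395623/802660236 ≈ -0.58355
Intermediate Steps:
h = -623/2 (h = 5/2 - ½*628 = 5/2 - 314 = -623/2 ≈ -311.50)
E = -4779/4 (E = 9/4 + ((-7*57)*(-11 - 1*(-23)))/4 = 9/4 + (-399*(-11 + 23))/4 = 9/4 + (-399*12)/4 = 9/4 + (¼)*(-4788) = 9/4 - 1197 = -4779/4 ≈ -1194.8)
k(Z) = 2/617 (k(Z) = 1/(620 - 623/2) = 1/(617/2) = 2/617)
(E - 189647)/(243673 + 81554) + k(695) = (-4779/4 - 189647)/(243673 + 81554) + 2/617 = -763367/4/325227 + 2/617 = -763367/4*1/325227 + 2/617 = -763367/1300908 + 2/617 = -468395623/802660236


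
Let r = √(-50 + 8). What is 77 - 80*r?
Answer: 77 - 80*I*√42 ≈ 77.0 - 518.46*I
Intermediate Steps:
r = I*√42 (r = √(-42) = I*√42 ≈ 6.4807*I)
77 - 80*r = 77 - 80*I*√42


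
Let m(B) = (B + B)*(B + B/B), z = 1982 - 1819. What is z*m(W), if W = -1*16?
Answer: 78240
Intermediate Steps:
W = -16
z = 163
m(B) = 2*B*(1 + B) (m(B) = (2*B)*(B + 1) = (2*B)*(1 + B) = 2*B*(1 + B))
z*m(W) = 163*(2*(-16)*(1 - 16)) = 163*(2*(-16)*(-15)) = 163*480 = 78240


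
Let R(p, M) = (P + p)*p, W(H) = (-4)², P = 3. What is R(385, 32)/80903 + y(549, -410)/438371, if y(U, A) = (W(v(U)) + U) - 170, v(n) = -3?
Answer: 829314135/448930747 ≈ 1.8473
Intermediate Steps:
W(H) = 16
y(U, A) = -154 + U (y(U, A) = (16 + U) - 170 = -154 + U)
R(p, M) = p*(3 + p) (R(p, M) = (3 + p)*p = p*(3 + p))
R(385, 32)/80903 + y(549, -410)/438371 = (385*(3 + 385))/80903 + (-154 + 549)/438371 = (385*388)*(1/80903) + 395*(1/438371) = 149380*(1/80903) + 5/5549 = 149380/80903 + 5/5549 = 829314135/448930747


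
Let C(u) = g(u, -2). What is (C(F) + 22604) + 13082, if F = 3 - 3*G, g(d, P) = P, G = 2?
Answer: 35684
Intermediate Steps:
F = -3 (F = 3 - 3*2 = 3 - 6 = -3)
C(u) = -2
(C(F) + 22604) + 13082 = (-2 + 22604) + 13082 = 22602 + 13082 = 35684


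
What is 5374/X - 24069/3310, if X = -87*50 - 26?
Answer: -30778471/3621140 ≈ -8.4997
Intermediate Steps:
X = -4376 (X = -4350 - 26 = -4376)
5374/X - 24069/3310 = 5374/(-4376) - 24069/3310 = 5374*(-1/4376) - 24069*1/3310 = -2687/2188 - 24069/3310 = -30778471/3621140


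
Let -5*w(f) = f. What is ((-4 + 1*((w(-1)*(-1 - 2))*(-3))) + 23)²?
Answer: 10816/25 ≈ 432.64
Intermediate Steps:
w(f) = -f/5
((-4 + 1*((w(-1)*(-1 - 2))*(-3))) + 23)² = ((-4 + 1*(((-⅕*(-1))*(-1 - 2))*(-3))) + 23)² = ((-4 + 1*(((⅕)*(-3))*(-3))) + 23)² = ((-4 + 1*(-⅗*(-3))) + 23)² = ((-4 + 1*(9/5)) + 23)² = ((-4 + 9/5) + 23)² = (-11/5 + 23)² = (104/5)² = 10816/25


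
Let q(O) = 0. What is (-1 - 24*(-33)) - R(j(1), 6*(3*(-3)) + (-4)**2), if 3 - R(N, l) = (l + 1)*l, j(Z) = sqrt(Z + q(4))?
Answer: 2194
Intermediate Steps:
j(Z) = sqrt(Z) (j(Z) = sqrt(Z + 0) = sqrt(Z))
R(N, l) = 3 - l*(1 + l) (R(N, l) = 3 - (l + 1)*l = 3 - (1 + l)*l = 3 - l*(1 + l))
(-1 - 24*(-33)) - R(j(1), 6*(3*(-3)) + (-4)**2) = (-1 - 24*(-33)) - (3 - (6*(3*(-3)) + (-4)**2) - (6*(3*(-3)) + (-4)**2)**2) = (-1 + 792) - (3 - (6*(-9) + 16) - (6*(-9) + 16)**2) = 791 - (3 - (-54 + 16) - (-54 + 16)**2) = 791 - (3 - 1*(-38) - 1*(-38)**2) = 791 - (3 + 38 - 1*1444) = 791 - (3 + 38 - 1444) = 791 - 1*(-1403) = 791 + 1403 = 2194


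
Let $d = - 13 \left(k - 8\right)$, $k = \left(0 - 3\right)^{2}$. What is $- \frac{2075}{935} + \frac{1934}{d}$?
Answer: $- \frac{367053}{2431} \approx -150.99$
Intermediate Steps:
$k = 9$ ($k = \left(-3\right)^{2} = 9$)
$d = -13$ ($d = - 13 \left(9 - 8\right) = \left(-13\right) 1 = -13$)
$- \frac{2075}{935} + \frac{1934}{d} = - \frac{2075}{935} + \frac{1934}{-13} = \left(-2075\right) \frac{1}{935} + 1934 \left(- \frac{1}{13}\right) = - \frac{415}{187} - \frac{1934}{13} = - \frac{367053}{2431}$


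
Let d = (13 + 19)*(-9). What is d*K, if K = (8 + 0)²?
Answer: -18432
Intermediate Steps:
K = 64 (K = 8² = 64)
d = -288 (d = 32*(-9) = -288)
d*K = -288*64 = -18432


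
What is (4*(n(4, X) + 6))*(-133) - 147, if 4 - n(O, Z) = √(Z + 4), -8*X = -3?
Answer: -5467 + 133*√70 ≈ -4354.2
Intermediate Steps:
X = 3/8 (X = -⅛*(-3) = 3/8 ≈ 0.37500)
n(O, Z) = 4 - √(4 + Z) (n(O, Z) = 4 - √(Z + 4) = 4 - √(4 + Z))
(4*(n(4, X) + 6))*(-133) - 147 = (4*((4 - √(4 + 3/8)) + 6))*(-133) - 147 = (4*((4 - √(35/8)) + 6))*(-133) - 147 = (4*((4 - √70/4) + 6))*(-133) - 147 = (4*(10 - √70/4))*(-133) - 147 = (40 - √70)*(-133) - 147 = (-5320 + 133*√70) - 147 = -5467 + 133*√70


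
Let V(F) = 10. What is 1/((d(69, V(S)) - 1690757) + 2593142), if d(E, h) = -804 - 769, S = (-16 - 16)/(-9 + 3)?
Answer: 1/900812 ≈ 1.1101e-6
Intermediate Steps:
S = 16/3 (S = -32/(-6) = -32*(-⅙) = 16/3 ≈ 5.3333)
d(E, h) = -1573
1/((d(69, V(S)) - 1690757) + 2593142) = 1/((-1573 - 1690757) + 2593142) = 1/(-1692330 + 2593142) = 1/900812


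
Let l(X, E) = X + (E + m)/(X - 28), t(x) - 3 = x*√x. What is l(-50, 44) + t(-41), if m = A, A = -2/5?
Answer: -9274/195 - 41*I*√41 ≈ -47.559 - 262.53*I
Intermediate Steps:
A = -⅖ (A = -2*⅕ = -⅖ ≈ -0.40000)
m = -⅖ ≈ -0.40000
t(x) = 3 + x^(3/2) (t(x) = 3 + x*√x = 3 + x^(3/2))
l(X, E) = X + (-⅖ + E)/(-28 + X) (l(X, E) = X + (E - ⅖)/(X - 28) = X + (-⅖ + E)/(-28 + X))
l(-50, 44) + t(-41) = (-⅖ + 44 + (-50)² - 28*(-50))/(-28 - 50) + (3 + (-41)^(3/2)) = (-⅖ + 44 + 2500 + 1400)/(-78) + (3 - 41*I*√41) = -1/78*19718/5 + (3 - 41*I*√41) = -9859/195 + (3 - 41*I*√41) = -9274/195 - 41*I*√41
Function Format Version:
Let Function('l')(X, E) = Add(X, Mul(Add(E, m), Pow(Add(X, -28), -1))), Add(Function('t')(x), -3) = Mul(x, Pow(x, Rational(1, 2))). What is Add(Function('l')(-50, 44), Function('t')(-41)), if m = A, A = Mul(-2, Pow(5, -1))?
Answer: Add(Rational(-9274, 195), Mul(-41, I, Pow(41, Rational(1, 2)))) ≈ Add(-47.559, Mul(-262.53, I))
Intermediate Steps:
A = Rational(-2, 5) (A = Mul(-2, Rational(1, 5)) = Rational(-2, 5) ≈ -0.40000)
m = Rational(-2, 5) ≈ -0.40000
Function('t')(x) = Add(3, Pow(x, Rational(3, 2))) (Function('t')(x) = Add(3, Mul(x, Pow(x, Rational(1, 2)))) = Add(3, Pow(x, Rational(3, 2))))
Function('l')(X, E) = Add(X, Mul(Pow(Add(-28, X), -1), Add(Rational(-2, 5), E))) (Function('l')(X, E) = Add(X, Mul(Add(E, Rational(-2, 5)), Pow(Add(X, -28), -1))) = Add(X, Mul(Add(Rational(-2, 5), E), Pow(Add(-28, X), -1))) = Add(X, Mul(Pow(Add(-28, X), -1), Add(Rational(-2, 5), E))))
Add(Function('l')(-50, 44), Function('t')(-41)) = Add(Mul(Pow(Add(-28, -50), -1), Add(Rational(-2, 5), 44, Pow(-50, 2), Mul(-28, -50))), Add(3, Pow(-41, Rational(3, 2)))) = Add(Mul(Pow(-78, -1), Add(Rational(-2, 5), 44, 2500, 1400)), Add(3, Mul(-41, I, Pow(41, Rational(1, 2))))) = Add(Mul(Rational(-1, 78), Rational(19718, 5)), Add(3, Mul(-41, I, Pow(41, Rational(1, 2))))) = Add(Rational(-9859, 195), Add(3, Mul(-41, I, Pow(41, Rational(1, 2))))) = Add(Rational(-9274, 195), Mul(-41, I, Pow(41, Rational(1, 2))))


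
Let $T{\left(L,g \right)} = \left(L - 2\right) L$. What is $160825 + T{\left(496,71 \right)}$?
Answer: $405849$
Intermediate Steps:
$T{\left(L,g \right)} = L \left(-2 + L\right)$ ($T{\left(L,g \right)} = \left(-2 + L\right) L = L \left(-2 + L\right)$)
$160825 + T{\left(496,71 \right)} = 160825 + 496 \left(-2 + 496\right) = 160825 + 496 \cdot 494 = 160825 + 245024 = 405849$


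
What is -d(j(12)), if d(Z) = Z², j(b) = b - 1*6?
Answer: -36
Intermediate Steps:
j(b) = -6 + b (j(b) = b - 6 = -6 + b)
-d(j(12)) = -(-6 + 12)² = -1*6² = -1*36 = -36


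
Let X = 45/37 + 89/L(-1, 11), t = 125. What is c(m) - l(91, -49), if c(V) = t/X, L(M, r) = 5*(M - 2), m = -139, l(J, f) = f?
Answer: 58907/2618 ≈ 22.501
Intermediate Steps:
L(M, r) = -10 + 5*M (L(M, r) = 5*(-2 + M) = -10 + 5*M)
X = -2618/555 (X = 45/37 + 89/(-10 + 5*(-1)) = 45*(1/37) + 89/(-10 - 5) = 45/37 + 89/(-15) = 45/37 + 89*(-1/15) = 45/37 - 89/15 = -2618/555 ≈ -4.7171)
c(V) = -69375/2618 (c(V) = 125/(-2618/555) = 125*(-555/2618) = -69375/2618)
c(m) - l(91, -49) = -69375/2618 - 1*(-49) = -69375/2618 + 49 = 58907/2618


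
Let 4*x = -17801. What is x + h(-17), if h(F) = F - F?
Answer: -17801/4 ≈ -4450.3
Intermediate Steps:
x = -17801/4 (x = (¼)*(-17801) = -17801/4 ≈ -4450.3)
h(F) = 0
x + h(-17) = -17801/4 + 0 = -17801/4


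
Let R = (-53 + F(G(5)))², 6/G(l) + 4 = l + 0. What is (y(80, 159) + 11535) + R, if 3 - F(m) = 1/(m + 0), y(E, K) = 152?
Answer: 511333/36 ≈ 14204.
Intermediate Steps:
G(l) = 6/(-4 + l) (G(l) = 6/(-4 + (l + 0)) = 6/(-4 + l))
F(m) = 3 - 1/m (F(m) = 3 - 1/(m + 0) = 3 - 1/m)
R = 90601/36 (R = (-53 + (3 - 1/(6/(-4 + 5))))² = (-53 + (3 - 1/(6/1)))² = (-53 + (3 - 1/(6*1)))² = (-53 + (3 - 1/6))² = (-53 + (3 - 1*⅙))² = (-53 + (3 - ⅙))² = (-53 + 17/6)² = (-301/6)² = 90601/36 ≈ 2516.7)
(y(80, 159) + 11535) + R = (152 + 11535) + 90601/36 = 11687 + 90601/36 = 511333/36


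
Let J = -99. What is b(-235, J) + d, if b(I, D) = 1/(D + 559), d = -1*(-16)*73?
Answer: 537281/460 ≈ 1168.0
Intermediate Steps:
d = 1168 (d = 16*73 = 1168)
b(I, D) = 1/(559 + D)
b(-235, J) + d = 1/(559 - 99) + 1168 = 1/460 + 1168 = 537281/460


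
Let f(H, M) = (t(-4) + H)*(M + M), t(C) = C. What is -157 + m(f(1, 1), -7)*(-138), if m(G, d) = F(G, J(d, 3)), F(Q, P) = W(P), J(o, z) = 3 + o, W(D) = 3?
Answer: -571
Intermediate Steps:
F(Q, P) = 3
f(H, M) = 2*M*(-4 + H) (f(H, M) = (-4 + H)*(M + M) = (-4 + H)*(2*M) = 2*M*(-4 + H))
m(G, d) = 3
-157 + m(f(1, 1), -7)*(-138) = -157 + 3*(-138) = -157 - 414 = -571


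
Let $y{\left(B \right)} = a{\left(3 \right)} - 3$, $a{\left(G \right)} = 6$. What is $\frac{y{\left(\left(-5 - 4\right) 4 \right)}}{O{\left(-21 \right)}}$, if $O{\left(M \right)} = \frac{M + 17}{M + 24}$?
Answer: $- \frac{9}{4} \approx -2.25$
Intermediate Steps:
$O{\left(M \right)} = \frac{17 + M}{24 + M}$
$y{\left(B \right)} = 3$ ($y{\left(B \right)} = 6 - 3 = 3$)
$\frac{y{\left(\left(-5 - 4\right) 4 \right)}}{O{\left(-21 \right)}} = \frac{3}{\frac{1}{24 - 21} \left(17 - 21\right)} = \frac{3}{\frac{1}{3} \left(-4\right)} = \frac{3}{- \frac{4}{3}} = 3 \left(- \frac{3}{4}\right) = - \frac{9}{4}$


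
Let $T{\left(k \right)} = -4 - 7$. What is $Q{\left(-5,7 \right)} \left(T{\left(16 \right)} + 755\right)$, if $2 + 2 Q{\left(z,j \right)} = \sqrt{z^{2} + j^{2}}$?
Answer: $-744 + 372 \sqrt{74} \approx 2456.1$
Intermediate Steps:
$T{\left(k \right)} = -11$
$Q{\left(z,j \right)} = -1 + \frac{\sqrt{j^{2} + z^{2}}}{2}$ ($Q{\left(z,j \right)} = -1 + \frac{\sqrt{z^{2} + j^{2}}}{2} = -1 + \frac{\sqrt{j^{2} + z^{2}}}{2}$)
$Q{\left(-5,7 \right)} \left(T{\left(16 \right)} + 755\right) = \left(-1 + \frac{\sqrt{7^{2} + \left(-5\right)^{2}}}{2}\right) \left(-11 + 755\right) = \left(-1 + \frac{\sqrt{49 + 25}}{2}\right) 744 = \left(-1 + \frac{\sqrt{74}}{2}\right) 744 = -744 + 372 \sqrt{74}$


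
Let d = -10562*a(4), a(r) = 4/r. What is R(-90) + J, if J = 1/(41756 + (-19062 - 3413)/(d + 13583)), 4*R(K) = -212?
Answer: -6684484232/126122401 ≈ -53.000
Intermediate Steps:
R(K) = -53 (R(K) = (¼)*(-212) = -53)
d = -10562 (d = -42248/4 = -10562*1 = -10562)
J = 3021/126122401 (J = 1/(41756 + (-19062 - 3413)/(-10562 + 13583)) = 1/(41756 - 22475/3021) = 1/(126122401/3021) = 3021/126122401 ≈ 2.3953e-5)
R(-90) + J = -53 + 3021/126122401 = -6684484232/126122401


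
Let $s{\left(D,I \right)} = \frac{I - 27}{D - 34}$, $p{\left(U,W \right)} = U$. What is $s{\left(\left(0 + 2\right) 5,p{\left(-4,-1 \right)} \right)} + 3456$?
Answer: $\frac{82975}{24} \approx 3457.3$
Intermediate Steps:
$s{\left(D,I \right)} = \frac{-27 + I}{-34 + D}$
$s{\left(\left(0 + 2\right) 5,p{\left(-4,-1 \right)} \right)} + 3456 = \frac{-27 - 4}{-34 + \left(0 + 2\right) 5} + 3456 = \frac{1}{-34 + 2 \cdot 5} \left(-31\right) + 3456 = \frac{1}{-34 + 10} \left(-31\right) + 3456 = \frac{1}{-24} \left(-31\right) + 3456 = \left(- \frac{1}{24}\right) \left(-31\right) + 3456 = \frac{31}{24} + 3456 = \frac{82975}{24}$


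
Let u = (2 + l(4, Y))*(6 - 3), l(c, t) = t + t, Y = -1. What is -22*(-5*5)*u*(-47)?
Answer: 0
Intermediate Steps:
l(c, t) = 2*t
u = 0 (u = (2 + 2*(-1))*(6 - 3) = (2 - 2)*3 = 0*3 = 0)
-22*(-5*5)*u*(-47) = -22*(-5*5)*0*(-47) = -(-550)*0*(-47) = -22*0*(-47) = 0*(-47) = 0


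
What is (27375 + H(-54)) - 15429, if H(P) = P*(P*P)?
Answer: -145518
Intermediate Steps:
H(P) = P**3 (H(P) = P*P**2 = P**3)
(27375 + H(-54)) - 15429 = (27375 + (-54)**3) - 15429 = (27375 - 157464) - 15429 = -130089 - 15429 = -145518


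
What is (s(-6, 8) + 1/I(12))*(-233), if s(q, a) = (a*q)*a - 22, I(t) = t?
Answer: 1134943/12 ≈ 94579.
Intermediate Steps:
s(q, a) = -22 + q*a**2 (s(q, a) = q*a**2 - 22 = -22 + q*a**2)
(s(-6, 8) + 1/I(12))*(-233) = ((-22 - 6*8**2) + 1/12)*(-233) = ((-22 - 6*64) + 1/12)*(-233) = ((-22 - 384) + 1/12)*(-233) = (-406 + 1/12)*(-233) = -4871/12*(-233) = 1134943/12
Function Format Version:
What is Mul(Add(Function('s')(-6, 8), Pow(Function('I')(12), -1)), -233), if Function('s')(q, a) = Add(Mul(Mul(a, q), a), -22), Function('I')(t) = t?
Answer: Rational(1134943, 12) ≈ 94579.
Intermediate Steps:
Function('s')(q, a) = Add(-22, Mul(q, Pow(a, 2))) (Function('s')(q, a) = Add(Mul(q, Pow(a, 2)), -22) = Add(-22, Mul(q, Pow(a, 2))))
Mul(Add(Function('s')(-6, 8), Pow(Function('I')(12), -1)), -233) = Mul(Add(Add(-22, Mul(-6, Pow(8, 2))), Pow(12, -1)), -233) = Mul(Add(Add(-22, Mul(-6, 64)), Rational(1, 12)), -233) = Mul(Add(Add(-22, -384), Rational(1, 12)), -233) = Mul(Add(-406, Rational(1, 12)), -233) = Mul(Rational(-4871, 12), -233) = Rational(1134943, 12)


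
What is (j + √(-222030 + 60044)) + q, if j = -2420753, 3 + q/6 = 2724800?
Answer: 13928029 + I*√161986 ≈ 1.3928e+7 + 402.47*I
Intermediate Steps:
q = 16348782 (q = -18 + 6*2724800 = -18 + 16348800 = 16348782)
(j + √(-222030 + 60044)) + q = (-2420753 + √(-222030 + 60044)) + 16348782 = (-2420753 + √(-161986)) + 16348782 = (-2420753 + I*√161986) + 16348782 = 13928029 + I*√161986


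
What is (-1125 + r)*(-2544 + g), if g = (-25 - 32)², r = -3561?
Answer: -3303630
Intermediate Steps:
g = 3249 (g = (-57)² = 3249)
(-1125 + r)*(-2544 + g) = (-1125 - 3561)*(-2544 + 3249) = -4686*705 = -3303630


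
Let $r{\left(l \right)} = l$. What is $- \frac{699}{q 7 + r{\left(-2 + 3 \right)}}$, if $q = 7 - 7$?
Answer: $-699$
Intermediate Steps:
$q = 0$
$- \frac{699}{q 7 + r{\left(-2 + 3 \right)}} = - \frac{699}{0 \cdot 7 + \left(-2 + 3\right)} = - \frac{699}{0 + 1} = - \frac{699}{1} = \left(-699\right) 1 = -699$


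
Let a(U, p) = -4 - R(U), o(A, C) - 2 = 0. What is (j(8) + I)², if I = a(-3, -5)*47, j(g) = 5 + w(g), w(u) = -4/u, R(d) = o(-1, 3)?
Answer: 308025/4 ≈ 77006.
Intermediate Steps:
o(A, C) = 2 (o(A, C) = 2 + 0 = 2)
R(d) = 2
a(U, p) = -6 (a(U, p) = -4 - 1*2 = -4 - 2 = -6)
j(g) = 5 - 4/g
I = -282 (I = -6*47 = -282)
(j(8) + I)² = ((5 - 4/8) - 282)² = ((5 - 4*⅛) - 282)² = ((5 - ½) - 282)² = (9/2 - 282)² = (-555/2)² = 308025/4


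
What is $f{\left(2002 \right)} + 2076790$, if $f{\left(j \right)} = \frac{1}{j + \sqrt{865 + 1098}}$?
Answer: $\frac{639977376184}{308157} - \frac{\sqrt{1963}}{4006041} \approx 2.0768 \cdot 10^{6}$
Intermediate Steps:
$f{\left(j \right)} = \frac{1}{j + \sqrt{1963}}$
$f{\left(2002 \right)} + 2076790 = \frac{1}{2002 + \sqrt{1963}} + 2076790 = 2076790 + \frac{1}{2002 + \sqrt{1963}}$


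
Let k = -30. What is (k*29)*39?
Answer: -33930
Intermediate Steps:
(k*29)*39 = -30*29*39 = -870*39 = -33930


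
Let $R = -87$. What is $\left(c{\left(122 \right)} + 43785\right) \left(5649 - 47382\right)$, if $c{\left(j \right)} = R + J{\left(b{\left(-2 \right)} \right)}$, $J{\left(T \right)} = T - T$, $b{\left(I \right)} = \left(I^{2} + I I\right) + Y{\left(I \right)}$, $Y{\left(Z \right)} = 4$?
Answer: $-1823648634$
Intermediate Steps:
$b{\left(I \right)} = 4 + 2 I^{2}$ ($b{\left(I \right)} = \left(I^{2} + I I\right) + 4 = \left(I^{2} + I^{2}\right) + 4 = 2 I^{2} + 4 = 4 + 2 I^{2}$)
$J{\left(T \right)} = 0$
$c{\left(j \right)} = -87$ ($c{\left(j \right)} = -87 + 0 = -87$)
$\left(c{\left(122 \right)} + 43785\right) \left(5649 - 47382\right) = \left(-87 + 43785\right) \left(5649 - 47382\right) = 43698 \left(-41733\right) = -1823648634$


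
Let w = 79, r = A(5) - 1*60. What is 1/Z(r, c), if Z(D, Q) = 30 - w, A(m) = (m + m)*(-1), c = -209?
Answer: -1/49 ≈ -0.020408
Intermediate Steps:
A(m) = -2*m (A(m) = (2*m)*(-1) = -2*m)
r = -70 (r = -2*5 - 1*60 = -10 - 60 = -70)
Z(D, Q) = -49 (Z(D, Q) = 30 - 1*79 = 30 - 79 = -49)
1/Z(r, c) = 1/(-49) = -1/49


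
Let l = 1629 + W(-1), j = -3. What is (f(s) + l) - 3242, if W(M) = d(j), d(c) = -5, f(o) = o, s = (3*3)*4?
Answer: -1582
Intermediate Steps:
s = 36 (s = 9*4 = 36)
W(M) = -5
l = 1624 (l = 1629 - 5 = 1624)
(f(s) + l) - 3242 = (36 + 1624) - 3242 = 1660 - 3242 = -1582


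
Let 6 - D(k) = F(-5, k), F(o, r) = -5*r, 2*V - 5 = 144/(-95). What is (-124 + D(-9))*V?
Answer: -53953/190 ≈ -283.96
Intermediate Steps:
V = 331/190 (V = 5/2 + (144/(-95))/2 = 5/2 + (144*(-1/95))/2 = 5/2 + (½)*(-144/95) = 5/2 - 72/95 = 331/190 ≈ 1.7421)
D(k) = 6 + 5*k (D(k) = 6 - (-5)*k = 6 + 5*k)
(-124 + D(-9))*V = (-124 + (6 + 5*(-9)))*(331/190) = (-124 + (6 - 45))*(331/190) = (-124 - 39)*(331/190) = -163*331/190 = -53953/190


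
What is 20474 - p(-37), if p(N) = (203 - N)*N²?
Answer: -308086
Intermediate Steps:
p(N) = N²*(203 - N)
20474 - p(-37) = 20474 - (-37)²*(203 - 1*(-37)) = 20474 - 1369*(203 + 37) = 20474 - 1369*240 = 20474 - 1*328560 = 20474 - 328560 = -308086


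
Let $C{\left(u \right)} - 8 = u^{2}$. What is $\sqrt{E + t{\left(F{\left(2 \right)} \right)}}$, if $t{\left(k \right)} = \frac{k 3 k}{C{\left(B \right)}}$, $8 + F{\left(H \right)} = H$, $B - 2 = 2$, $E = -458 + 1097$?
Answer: $\frac{3 \sqrt{286}}{2} \approx 25.367$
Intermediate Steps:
$E = 639$
$B = 4$ ($B = 2 + 2 = 4$)
$F{\left(H \right)} = -8 + H$
$C{\left(u \right)} = 8 + u^{2}$
$t{\left(k \right)} = \frac{k^{2}}{8}$ ($t{\left(k \right)} = \frac{k 3 k}{8 + 4^{2}} = \frac{3 k k}{8 + 16} = \frac{3 k^{2}}{24} = 3 k^{2} \cdot \frac{1}{24} = \frac{k^{2}}{8}$)
$\sqrt{E + t{\left(F{\left(2 \right)} \right)}} = \sqrt{639 + \frac{\left(-8 + 2\right)^{2}}{8}} = \sqrt{639 + \frac{\left(-6\right)^{2}}{8}} = \sqrt{639 + \frac{1}{8} \cdot 36} = \sqrt{639 + \frac{9}{2}} = \sqrt{\frac{1287}{2}} = \frac{3 \sqrt{286}}{2}$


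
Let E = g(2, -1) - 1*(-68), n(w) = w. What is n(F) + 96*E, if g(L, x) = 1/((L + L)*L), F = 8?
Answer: 6548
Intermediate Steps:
g(L, x) = 1/(2*L²) (g(L, x) = 1/((2*L)*L) = 1/(2*L²))
E = 545/8 (E = (½)/2² - 1*(-68) = (½)*(¼) + 68 = ⅛ + 68 = 545/8 ≈ 68.125)
n(F) + 96*E = 8 + 96*(545/8) = 8 + 6540 = 6548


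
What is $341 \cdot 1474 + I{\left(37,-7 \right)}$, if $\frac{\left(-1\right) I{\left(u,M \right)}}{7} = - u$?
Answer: $502893$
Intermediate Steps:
$I{\left(u,M \right)} = 7 u$ ($I{\left(u,M \right)} = - 7 \left(- u\right) = 7 u$)
$341 \cdot 1474 + I{\left(37,-7 \right)} = 341 \cdot 1474 + 7 \cdot 37 = 502634 + 259 = 502893$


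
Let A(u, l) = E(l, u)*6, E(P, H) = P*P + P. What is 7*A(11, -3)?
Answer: 252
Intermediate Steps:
E(P, H) = P + P² (E(P, H) = P² + P = P + P²)
A(u, l) = 6*l*(1 + l) (A(u, l) = (l*(1 + l))*6 = 6*l*(1 + l))
7*A(11, -3) = 7*(6*(-3)*(1 - 3)) = 7*(6*(-3)*(-2)) = 7*36 = 252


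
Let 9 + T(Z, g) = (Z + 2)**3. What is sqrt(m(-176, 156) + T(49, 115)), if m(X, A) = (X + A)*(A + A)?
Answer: sqrt(126402) ≈ 355.53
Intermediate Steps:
m(X, A) = 2*A*(A + X) (m(X, A) = (A + X)*(2*A) = 2*A*(A + X))
T(Z, g) = -9 + (2 + Z)**3 (T(Z, g) = -9 + (Z + 2)**3 = -9 + (2 + Z)**3)
sqrt(m(-176, 156) + T(49, 115)) = sqrt(2*156*(156 - 176) + (-9 + (2 + 49)**3)) = sqrt(2*156*(-20) + (-9 + 51**3)) = sqrt(-6240 + (-9 + 132651)) = sqrt(-6240 + 132642) = sqrt(126402)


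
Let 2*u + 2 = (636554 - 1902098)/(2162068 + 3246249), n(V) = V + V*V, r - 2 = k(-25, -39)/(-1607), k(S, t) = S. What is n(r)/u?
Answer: -84889992845498/15600804246961 ≈ -5.4414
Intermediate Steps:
r = 3239/1607 (r = 2 - 25/(-1607) = 2 - 25*(-1/1607) = 2 + 25/1607 = 3239/1607 ≈ 2.0156)
n(V) = V + V**2
u = -6041089/5408317 (u = -1 + ((636554 - 1902098)/(2162068 + 3246249))/2 = -1 + (-1265544/5408317)/2 = -1 + (-1265544*1/5408317)/2 = -1 + (1/2)*(-1265544/5408317) = -1 - 632772/5408317 = -6041089/5408317 ≈ -1.1170)
n(r)/u = (3239*(1 + 3239/1607)/1607)/(-6041089/5408317) = ((3239/1607)*(4846/1607))*(-5408317/6041089) = (15696194/2582449)*(-5408317/6041089) = -84889992845498/15600804246961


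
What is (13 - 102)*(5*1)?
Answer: -445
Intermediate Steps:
(13 - 102)*(5*1) = -89*5 = -445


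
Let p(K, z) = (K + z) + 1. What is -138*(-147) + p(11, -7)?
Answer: 20291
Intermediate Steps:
p(K, z) = 1 + K + z
-138*(-147) + p(11, -7) = -138*(-147) + (1 + 11 - 7) = 20286 + 5 = 20291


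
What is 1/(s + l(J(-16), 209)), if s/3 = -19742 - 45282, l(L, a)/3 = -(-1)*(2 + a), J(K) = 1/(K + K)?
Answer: -1/194439 ≈ -5.1430e-6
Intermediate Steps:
J(K) = 1/(2*K)
l(L, a) = 6 + 3*a (l(L, a) = 3*(-(-1)*(2 + a)) = 3*(-(-2 - a)) = 3*(2 + a) = 6 + 3*a)
s = -195072 (s = 3*(-19742 - 45282) = 3*(-65024) = -195072)
1/(s + l(J(-16), 209)) = 1/(-195072 + (6 + 3*209)) = 1/(-195072 + (6 + 627)) = 1/(-195072 + 633) = 1/(-194439) = -1/194439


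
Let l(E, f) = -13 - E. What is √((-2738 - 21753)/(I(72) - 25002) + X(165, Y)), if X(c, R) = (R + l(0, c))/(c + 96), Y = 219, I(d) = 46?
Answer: √2086692963997/1085586 ≈ 1.3307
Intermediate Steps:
X(c, R) = (-13 + R)/(96 + c) (X(c, R) = (R + (-13 - 1*0))/(c + 96) = (R + (-13 + 0))/(96 + c) = (R - 13)/(96 + c) = (-13 + R)/(96 + c))
√((-2738 - 21753)/(I(72) - 25002) + X(165, Y)) = √((-2738 - 21753)/(46 - 25002) + (-13 + 219)/(96 + 165)) = √(-24491/(-24956) + 206/261) = √(-24491*(-1/24956) + (1/261)*206) = √(24491/24956 + 206/261) = √(11533087/6513516) = √2086692963997/1085586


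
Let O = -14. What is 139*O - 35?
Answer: -1981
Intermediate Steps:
139*O - 35 = 139*(-14) - 35 = -1946 - 35 = -1981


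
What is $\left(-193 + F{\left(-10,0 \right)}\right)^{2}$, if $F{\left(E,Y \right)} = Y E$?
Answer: $37249$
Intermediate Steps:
$F{\left(E,Y \right)} = E Y$
$\left(-193 + F{\left(-10,0 \right)}\right)^{2} = \left(-193 - 0\right)^{2} = \left(-193 + 0\right)^{2} = \left(-193\right)^{2} = 37249$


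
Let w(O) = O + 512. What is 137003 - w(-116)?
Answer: 136607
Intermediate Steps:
w(O) = 512 + O
137003 - w(-116) = 137003 - (512 - 116) = 137003 - 1*396 = 137003 - 396 = 136607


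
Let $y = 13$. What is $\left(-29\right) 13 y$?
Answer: $-4901$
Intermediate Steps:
$\left(-29\right) 13 y = \left(-29\right) 13 \cdot 13 = \left(-377\right) 13 = -4901$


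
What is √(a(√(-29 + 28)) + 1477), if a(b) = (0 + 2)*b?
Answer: √(1477 + 2*I) ≈ 38.432 + 0.026*I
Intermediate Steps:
a(b) = 2*b
√(a(√(-29 + 28)) + 1477) = √(2*√(-29 + 28) + 1477) = √(2*√(-1) + 1477) = √(2*I + 1477) = √(1477 + 2*I)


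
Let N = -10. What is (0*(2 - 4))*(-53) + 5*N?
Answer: -50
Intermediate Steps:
(0*(2 - 4))*(-53) + 5*N = (0*(2 - 4))*(-53) + 5*(-10) = (0*(-2))*(-53) - 50 = 0*(-53) - 50 = 0 - 50 = -50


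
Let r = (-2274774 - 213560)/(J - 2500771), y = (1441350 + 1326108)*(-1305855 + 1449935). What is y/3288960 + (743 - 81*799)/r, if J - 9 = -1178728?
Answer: 227050685591141/8525032284 ≈ 26633.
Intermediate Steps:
J = -1178719 (J = 9 - 1178728 = -1178719)
y = 398735348640 (y = 2767458*144080 = 398735348640)
r = 1244167/1839745 (r = (-2274774 - 213560)/(-1178719 - 2500771) = -2488334/(-3679490) = -2488334*(-1/3679490) = 1244167/1839745 ≈ 0.67627)
y/3288960 + (743 - 81*799)/r = 398735348640/3288960 + (743 - 81*799)/(1244167/1839745) = 398735348640*(1/3288960) + (743 - 64719)*(1839745/1244167) = 830698643/6852 - 63976*1839745/1244167 = 830698643/6852 - 117699526120/1244167 = 227050685591141/8525032284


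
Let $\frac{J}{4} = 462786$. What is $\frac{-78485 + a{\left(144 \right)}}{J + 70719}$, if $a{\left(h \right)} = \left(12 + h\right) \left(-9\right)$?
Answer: $- \frac{79889}{1921863} \approx -0.041569$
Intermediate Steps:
$a{\left(h \right)} = -108 - 9 h$
$J = 1851144$ ($J = 4 \cdot 462786 = 1851144$)
$\frac{-78485 + a{\left(144 \right)}}{J + 70719} = \frac{-78485 - 1404}{1851144 + 70719} = \frac{-78485 - 1404}{1921863} = \left(-78485 - 1404\right) \frac{1}{1921863} = \left(-79889\right) \frac{1}{1921863} = - \frac{79889}{1921863}$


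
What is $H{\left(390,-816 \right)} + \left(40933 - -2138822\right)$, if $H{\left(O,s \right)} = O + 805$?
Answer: $2180950$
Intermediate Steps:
$H{\left(O,s \right)} = 805 + O$
$H{\left(390,-816 \right)} + \left(40933 - -2138822\right) = \left(805 + 390\right) + \left(40933 - -2138822\right) = 1195 + \left(40933 + 2138822\right) = 1195 + 2179755 = 2180950$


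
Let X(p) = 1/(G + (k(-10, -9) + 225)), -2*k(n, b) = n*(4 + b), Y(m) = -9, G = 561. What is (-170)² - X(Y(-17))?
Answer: 21992899/761 ≈ 28900.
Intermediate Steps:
k(n, b) = -n*(4 + b)/2
X(p) = 1/761 (X(p) = 1/(561 + (-½*(-10)*(4 - 9) + 225)) = 1/(561 + (-½*(-10)*(-5) + 225)) = 1/(561 + (-25 + 225)) = 1/(561 + 200) = 1/761)
(-170)² - X(Y(-17)) = (-170)² - 1*1/761 = 28900 - 1/761 = 21992899/761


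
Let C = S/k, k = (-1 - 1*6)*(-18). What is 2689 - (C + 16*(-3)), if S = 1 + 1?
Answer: 172430/63 ≈ 2737.0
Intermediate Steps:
k = 126 (k = (-1 - 6)*(-18) = -7*(-18) = 126)
S = 2
C = 1/63 (C = 2/126 = 2*(1/126) = 1/63 ≈ 0.015873)
2689 - (C + 16*(-3)) = 2689 - (1/63 + 16*(-3)) = 2689 - (1/63 - 48) = 2689 - 1*(-3023/63) = 2689 + 3023/63 = 172430/63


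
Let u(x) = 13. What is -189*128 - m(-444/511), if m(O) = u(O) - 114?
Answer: -24091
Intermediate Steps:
m(O) = -101 (m(O) = 13 - 114 = -101)
-189*128 - m(-444/511) = -189*128 - 1*(-101) = -24192 + 101 = -24091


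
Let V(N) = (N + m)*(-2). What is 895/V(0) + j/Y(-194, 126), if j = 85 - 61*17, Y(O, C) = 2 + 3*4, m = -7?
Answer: -57/14 ≈ -4.0714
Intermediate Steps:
Y(O, C) = 14 (Y(O, C) = 2 + 12 = 14)
j = -952 (j = 85 - 1037 = -952)
V(N) = 14 - 2*N (V(N) = (N - 7)*(-2) = (-7 + N)*(-2) = 14 - 2*N)
895/V(0) + j/Y(-194, 126) = 895/(14 - 2*0) - 952/14 = 895/(14 + 0) - 952*1/14 = 895/14 - 68 = -57/14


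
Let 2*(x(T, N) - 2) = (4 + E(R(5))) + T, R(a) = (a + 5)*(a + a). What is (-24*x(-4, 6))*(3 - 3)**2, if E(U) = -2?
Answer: 0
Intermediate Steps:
R(a) = 2*a*(5 + a) (R(a) = (5 + a)*(2*a) = 2*a*(5 + a))
x(T, N) = 3 + T/2 (x(T, N) = 2 + ((4 - 2) + T)/2 = 2 + (2 + T)/2 = 2 + (1 + T/2) = 3 + T/2)
(-24*x(-4, 6))*(3 - 3)**2 = (-24*(3 + (1/2)*(-4)))*(3 - 3)**2 = -24*(3 - 2)*0**2 = -24*1*0 = -24*0 = 0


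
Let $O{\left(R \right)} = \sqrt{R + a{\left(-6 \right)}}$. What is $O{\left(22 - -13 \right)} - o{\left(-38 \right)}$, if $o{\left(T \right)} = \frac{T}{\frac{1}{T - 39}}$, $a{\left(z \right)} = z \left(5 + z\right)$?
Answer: $-2926 + \sqrt{41} \approx -2919.6$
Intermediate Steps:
$o{\left(T \right)} = T \left(-39 + T\right)$ ($o{\left(T \right)} = \frac{T}{\frac{1}{-39 + T}} = T \left(-39 + T\right)$)
$O{\left(R \right)} = \sqrt{6 + R}$ ($O{\left(R \right)} = \sqrt{R - 6 \left(5 - 6\right)} = \sqrt{R - -6} = \sqrt{R + 6} = \sqrt{6 + R}$)
$O{\left(22 - -13 \right)} - o{\left(-38 \right)} = \sqrt{6 + \left(22 - -13\right)} - - 38 \left(-39 - 38\right) = \sqrt{6 + \left(22 + 13\right)} - \left(-38\right) \left(-77\right) = \sqrt{6 + 35} - 2926 = \sqrt{41} - 2926 = -2926 + \sqrt{41}$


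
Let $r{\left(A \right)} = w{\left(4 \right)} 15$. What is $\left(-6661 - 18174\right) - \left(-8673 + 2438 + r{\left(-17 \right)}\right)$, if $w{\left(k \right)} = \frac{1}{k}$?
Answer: $- \frac{74415}{4} \approx -18604.0$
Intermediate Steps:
$r{\left(A \right)} = \frac{15}{4}$ ($r{\left(A \right)} = \frac{1}{4} \cdot 15 = \frac{15}{4}$)
$\left(-6661 - 18174\right) - \left(-8673 + 2438 + r{\left(-17 \right)}\right) = \left(-6661 - 18174\right) + \left(8673 - \left(\frac{15}{4} - -2438\right)\right) = -24835 + \left(8673 - \left(\frac{15}{4} + 2438\right)\right) = -24835 + \left(8673 - \frac{9767}{4}\right) = -24835 + \frac{24925}{4} = - \frac{74415}{4}$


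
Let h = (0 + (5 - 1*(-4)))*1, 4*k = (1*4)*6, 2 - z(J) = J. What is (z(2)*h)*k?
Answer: 0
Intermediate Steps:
z(J) = 2 - J
k = 6 (k = ((1*4)*6)/4 = (4*6)/4 = (¼)*24 = 6)
h = 9 (h = (0 + (5 + 4))*1 = (0 + 9)*1 = 9*1 = 9)
(z(2)*h)*k = ((2 - 1*2)*9)*6 = ((2 - 2)*9)*6 = (0*9)*6 = 0*6 = 0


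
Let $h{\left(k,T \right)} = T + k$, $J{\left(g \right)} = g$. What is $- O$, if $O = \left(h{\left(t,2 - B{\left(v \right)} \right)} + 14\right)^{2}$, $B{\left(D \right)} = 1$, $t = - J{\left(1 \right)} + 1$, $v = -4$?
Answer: $-225$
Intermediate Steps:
$t = 0$ ($t = \left(-1\right) 1 + 1 = -1 + 1 = 0$)
$O = 225$ ($O = \left(\left(\left(2 - 1\right) + 0\right) + 14\right)^{2} = \left(\left(1 + 0\right) + 14\right)^{2} = \left(1 + 14\right)^{2} = 15^{2} = 225$)
$- O = \left(-1\right) 225 = -225$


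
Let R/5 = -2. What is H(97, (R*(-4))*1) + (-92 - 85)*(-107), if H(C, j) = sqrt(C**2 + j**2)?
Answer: 18939 + sqrt(11009) ≈ 19044.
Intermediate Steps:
R = -10 (R = 5*(-2) = -10)
H(97, (R*(-4))*1) + (-92 - 85)*(-107) = sqrt(97**2 + (-10*(-4)*1)**2) + (-92 - 85)*(-107) = sqrt(9409 + (40*1)**2) - 177*(-107) = sqrt(9409 + 40**2) + 18939 = sqrt(9409 + 1600) + 18939 = sqrt(11009) + 18939 = 18939 + sqrt(11009)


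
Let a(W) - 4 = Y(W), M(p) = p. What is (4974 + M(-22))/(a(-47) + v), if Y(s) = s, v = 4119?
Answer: 1238/1019 ≈ 1.2149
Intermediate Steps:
a(W) = 4 + W
(4974 + M(-22))/(a(-47) + v) = (4974 - 22)/((4 - 47) + 4119) = 4952/(-43 + 4119) = 4952/4076 = 4952*(1/4076) = 1238/1019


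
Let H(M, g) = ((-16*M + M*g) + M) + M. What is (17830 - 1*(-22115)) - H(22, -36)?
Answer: 41045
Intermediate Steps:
H(M, g) = -14*M + M*g (H(M, g) = (-15*M + M*g) + M = -14*M + M*g)
(17830 - 1*(-22115)) - H(22, -36) = (17830 - 1*(-22115)) - 22*(-14 - 36) = (17830 + 22115) - 22*(-50) = 39945 - 1*(-1100) = 39945 + 1100 = 41045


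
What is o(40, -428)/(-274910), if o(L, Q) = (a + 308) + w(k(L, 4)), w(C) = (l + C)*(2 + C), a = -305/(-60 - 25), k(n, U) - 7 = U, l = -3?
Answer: -1413/934694 ≈ -0.0015117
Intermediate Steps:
k(n, U) = 7 + U
a = 61/17 (a = -305/(-85) = -305*(-1/85) = 61/17 ≈ 3.5882)
w(C) = (-3 + C)*(2 + C)
o(L, Q) = 7065/17 (o(L, Q) = (61/17 + 308) + (-6 + (7 + 4)² - (7 + 4)) = 5297/17 + (-6 + 11² - 1*11) = 5297/17 + (-6 + 121 - 11) = 5297/17 + 104 = 7065/17)
o(40, -428)/(-274910) = (7065/17)/(-274910) = (7065/17)*(-1/274910) = -1413/934694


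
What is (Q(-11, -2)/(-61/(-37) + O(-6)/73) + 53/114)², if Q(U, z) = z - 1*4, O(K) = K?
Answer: 2634911344081/232646087556 ≈ 11.326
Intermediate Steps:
Q(U, z) = -4 + z (Q(U, z) = z - 4 = -4 + z)
(Q(-11, -2)/(-61/(-37) + O(-6)/73) + 53/114)² = ((-4 - 2)/(-61/(-37) - 6/73) + 53/114)² = (-6/(-61*(-1/37) - 6*1/73) + 53*(1/114))² = (-6/(61/37 - 6/73) + 53/114)² = (-6/4231/2701 + 53/114)² = (-6*2701/4231 + 53/114)² = (-16206/4231 + 53/114)² = (-1623241/482334)² = 2634911344081/232646087556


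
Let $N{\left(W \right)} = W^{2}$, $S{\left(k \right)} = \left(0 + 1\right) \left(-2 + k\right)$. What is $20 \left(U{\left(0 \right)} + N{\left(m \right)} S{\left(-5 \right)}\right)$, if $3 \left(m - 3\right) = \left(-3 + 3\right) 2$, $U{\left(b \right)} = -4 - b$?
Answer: $-1340$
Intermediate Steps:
$S{\left(k \right)} = -2 + k$ ($S{\left(k \right)} = 1 \left(-2 + k\right) = -2 + k$)
$m = 3$ ($m = 3 + \frac{\left(-3 + 3\right) 2}{3} = 3 + \frac{0 \cdot 2}{3} = 3 + \frac{1}{3} \cdot 0 = 3 + 0 = 3$)
$20 \left(U{\left(0 \right)} + N{\left(m \right)} S{\left(-5 \right)}\right) = 20 \left(\left(-4 - 0\right) + 3^{2} \left(-2 - 5\right)\right) = 20 \left(\left(-4 + 0\right) + 9 \left(-7\right)\right) = 20 \left(-4 - 63\right) = 20 \left(-67\right) = -1340$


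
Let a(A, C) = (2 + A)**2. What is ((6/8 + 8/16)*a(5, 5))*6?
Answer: 735/2 ≈ 367.50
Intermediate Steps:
((6/8 + 8/16)*a(5, 5))*6 = ((6/8 + 8/16)*(2 + 5)**2)*6 = ((6*(1/8) + 8*(1/16))*7**2)*6 = ((3/4 + 1/2)*49)*6 = ((5/4)*49)*6 = (245/4)*6 = 735/2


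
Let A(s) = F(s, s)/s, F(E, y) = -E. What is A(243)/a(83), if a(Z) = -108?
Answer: 1/108 ≈ 0.0092593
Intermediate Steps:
A(s) = -1 (A(s) = (-s)/s = -1)
A(243)/a(83) = -1/(-108) = -1*(-1/108) = 1/108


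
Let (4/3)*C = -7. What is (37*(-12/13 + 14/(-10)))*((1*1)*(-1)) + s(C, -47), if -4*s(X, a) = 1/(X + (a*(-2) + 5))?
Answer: 419012/4875 ≈ 85.951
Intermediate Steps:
C = -21/4 (C = (¾)*(-7) = -21/4 ≈ -5.2500)
s(X, a) = -1/(4*(5 + X - 2*a)) (s(X, a) = -1/(4*(X + (a*(-2) + 5))) = -1/(4*(X + (-2*a + 5))) = -1/(4*(X + (5 - 2*a))) = -1/(4*(5 + X - 2*a)))
(37*(-12/13 + 14/(-10)))*((1*1)*(-1)) + s(C, -47) = (37*(-12/13 + 14/(-10)))*((1*1)*(-1)) + 1/(4*(-5 - 1*(-21/4) + 2*(-47))) = (37*(-12*1/13 + 14*(-⅒)))*(1*(-1)) + 1/(4*(-5 + 21/4 - 94)) = (37*(-12/13 - 7/5))*(-1) + 1/(4*(-375/4)) = (37*(-151/65))*(-1) + (¼)*(-4/375) = -5587/65*(-1) - 1/375 = 5587/65 - 1/375 = 419012/4875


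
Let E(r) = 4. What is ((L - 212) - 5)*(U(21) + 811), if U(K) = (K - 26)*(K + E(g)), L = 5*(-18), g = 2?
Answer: -210602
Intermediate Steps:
L = -90
U(K) = (-26 + K)*(4 + K) (U(K) = (K - 26)*(K + 4) = (-26 + K)*(4 + K))
((L - 212) - 5)*(U(21) + 811) = ((-90 - 212) - 5)*((-104 + 21**2 - 22*21) + 811) = (-302 - 5)*((-104 + 441 - 462) + 811) = -307*(-125 + 811) = -307*686 = -210602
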